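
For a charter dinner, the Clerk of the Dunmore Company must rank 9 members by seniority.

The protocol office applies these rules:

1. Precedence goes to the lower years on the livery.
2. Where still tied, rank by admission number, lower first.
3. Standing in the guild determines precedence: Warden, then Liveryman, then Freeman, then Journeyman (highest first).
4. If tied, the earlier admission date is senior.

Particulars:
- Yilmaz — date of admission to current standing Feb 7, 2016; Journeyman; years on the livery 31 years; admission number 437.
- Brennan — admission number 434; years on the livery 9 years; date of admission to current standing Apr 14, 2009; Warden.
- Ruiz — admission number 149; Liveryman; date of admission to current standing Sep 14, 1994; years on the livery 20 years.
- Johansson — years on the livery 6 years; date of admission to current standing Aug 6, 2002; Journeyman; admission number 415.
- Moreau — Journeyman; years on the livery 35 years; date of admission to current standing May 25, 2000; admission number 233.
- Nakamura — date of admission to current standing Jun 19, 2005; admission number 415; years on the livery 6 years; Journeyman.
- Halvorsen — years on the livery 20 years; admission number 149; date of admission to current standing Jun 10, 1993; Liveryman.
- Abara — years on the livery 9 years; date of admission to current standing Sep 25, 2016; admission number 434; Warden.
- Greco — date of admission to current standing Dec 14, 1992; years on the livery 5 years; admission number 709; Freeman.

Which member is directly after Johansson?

By years on the livery (lower first): Greco (5 years); then Johansson and Nakamura (both 6 years); then Brennan and Abara (both 9 years); then Halvorsen and Ruiz (both 20 years); then Yilmaz (31 years); then Moreau (35 years).
Johansson and Nakamura both have admission number 415, so the next rule applies.
Johansson and Nakamura are each Journeyman, so the next rule applies.
Among Johansson and Nakamura, by date of admission to current standing (earlier first): Johansson (Aug 6, 2002) before Nakamura (Jun 19, 2005).
Brennan and Abara both have admission number 434, so the next rule applies.
Brennan and Abara are each Warden, so the next rule applies.
Among Brennan and Abara, by date of admission to current standing (earlier first): Brennan (Apr 14, 2009) before Abara (Sep 25, 2016).
Halvorsen and Ruiz both have admission number 149, so the next rule applies.
Halvorsen and Ruiz are each Liveryman, so the next rule applies.
Among Halvorsen and Ruiz, by date of admission to current standing (earlier first): Halvorsen (Jun 10, 1993) before Ruiz (Sep 14, 1994).
Order: Greco, Johansson, Nakamura, Brennan, Abara, Halvorsen, Ruiz, Yilmaz, Moreau.

Nakamura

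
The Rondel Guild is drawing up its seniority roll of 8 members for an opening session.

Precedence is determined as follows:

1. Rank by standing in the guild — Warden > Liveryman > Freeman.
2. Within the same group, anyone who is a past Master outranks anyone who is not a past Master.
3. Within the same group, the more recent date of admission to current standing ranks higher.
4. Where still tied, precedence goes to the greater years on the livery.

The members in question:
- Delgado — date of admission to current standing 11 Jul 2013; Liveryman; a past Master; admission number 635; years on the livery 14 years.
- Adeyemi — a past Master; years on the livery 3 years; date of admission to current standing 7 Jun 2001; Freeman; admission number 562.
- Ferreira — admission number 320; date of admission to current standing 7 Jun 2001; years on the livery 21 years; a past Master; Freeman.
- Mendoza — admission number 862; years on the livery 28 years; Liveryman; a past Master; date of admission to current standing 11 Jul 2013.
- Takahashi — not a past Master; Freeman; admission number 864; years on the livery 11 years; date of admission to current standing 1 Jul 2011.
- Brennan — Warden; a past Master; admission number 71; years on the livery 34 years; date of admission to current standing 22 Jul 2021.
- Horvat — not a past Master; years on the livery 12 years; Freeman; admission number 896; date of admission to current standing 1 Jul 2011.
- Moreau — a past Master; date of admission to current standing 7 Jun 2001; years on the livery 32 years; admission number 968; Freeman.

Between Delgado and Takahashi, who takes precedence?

By standing in the guild: Brennan (Warden); then Mendoza and Delgado (Liveryman); then Moreau, Ferreira, Adeyemi, Horvat and Takahashi (Freeman).
Mendoza and Delgado are each a past Master, so the next rule applies.
Mendoza and Delgado both have date of admission to current standing 11 Jul 2013, so the next rule applies.
Among Mendoza and Delgado, by years on the livery (higher first): Mendoza (28 years) before Delgado (14 years).
Among Moreau, Ferreira, Adeyemi, Horvat and Takahashi, a past Master before not a past Master: Moreau, Ferreira and Adeyemi (a past Master) before Horvat and Takahashi (not a past Master).
Moreau, Ferreira and Adeyemi all have date of admission to current standing 7 Jun 2001, so the next rule applies.
Among Moreau, Ferreira and Adeyemi, by years on the livery (higher first): Moreau (32 years) before Ferreira (21 years) before Adeyemi (3 years).
Horvat and Takahashi both have date of admission to current standing 1 Jul 2011, so the next rule applies.
Among Horvat and Takahashi, by years on the livery (higher first): Horvat (12 years) before Takahashi (11 years).
So Delgado takes precedence.

Delgado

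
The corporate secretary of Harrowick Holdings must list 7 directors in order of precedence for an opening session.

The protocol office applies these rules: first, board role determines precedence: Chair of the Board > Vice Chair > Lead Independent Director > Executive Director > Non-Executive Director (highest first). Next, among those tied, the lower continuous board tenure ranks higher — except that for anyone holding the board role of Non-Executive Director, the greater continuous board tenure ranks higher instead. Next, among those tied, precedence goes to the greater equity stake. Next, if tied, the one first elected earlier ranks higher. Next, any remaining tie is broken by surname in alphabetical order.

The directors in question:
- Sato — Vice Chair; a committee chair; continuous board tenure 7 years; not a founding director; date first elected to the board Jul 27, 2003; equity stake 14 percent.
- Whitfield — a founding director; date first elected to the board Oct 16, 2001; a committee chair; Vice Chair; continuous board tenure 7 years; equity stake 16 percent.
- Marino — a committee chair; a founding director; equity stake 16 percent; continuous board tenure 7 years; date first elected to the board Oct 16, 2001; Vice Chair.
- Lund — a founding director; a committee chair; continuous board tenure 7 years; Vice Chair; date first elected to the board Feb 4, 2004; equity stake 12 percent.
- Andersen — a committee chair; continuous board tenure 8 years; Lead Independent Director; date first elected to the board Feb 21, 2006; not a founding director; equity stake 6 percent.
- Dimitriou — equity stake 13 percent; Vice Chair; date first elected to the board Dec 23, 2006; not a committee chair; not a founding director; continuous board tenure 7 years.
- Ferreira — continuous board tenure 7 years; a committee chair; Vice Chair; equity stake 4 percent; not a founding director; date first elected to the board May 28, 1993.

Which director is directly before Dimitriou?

Sato

By board role: Marino, Whitfield, Sato, Dimitriou, Lund and Ferreira (Vice Chair); then Andersen (Lead Independent Director).
Marino, Whitfield, Sato, Dimitriou, Lund and Ferreira all have continuous board tenure 7 years, so the next rule applies.
Among Marino, Whitfield, Sato, Dimitriou, Lund and Ferreira, by equity stake (higher first): Marino and Whitfield (16 percent) before Sato (14 percent) before Dimitriou (13 percent) before Lund (12 percent) before Ferreira (4 percent).
Marino and Whitfield both have date first elected to the board Oct 16, 2001, so the next rule applies.
Among Marino and Whitfield, alphabetically by surname: Marino before Whitfield.
Order: Marino, Whitfield, Sato, Dimitriou, Lund, Ferreira, Andersen.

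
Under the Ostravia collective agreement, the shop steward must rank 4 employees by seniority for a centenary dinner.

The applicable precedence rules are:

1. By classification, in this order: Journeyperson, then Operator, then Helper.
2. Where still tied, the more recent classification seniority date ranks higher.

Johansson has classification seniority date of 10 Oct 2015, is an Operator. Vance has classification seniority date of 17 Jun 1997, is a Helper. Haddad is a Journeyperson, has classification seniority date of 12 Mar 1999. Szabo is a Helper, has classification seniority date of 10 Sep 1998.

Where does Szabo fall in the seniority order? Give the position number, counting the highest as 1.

By classification: Haddad (Journeyperson); then Johansson (Operator); then Szabo and Vance (Helper).
Among Szabo and Vance, by classification seniority date (later first): Szabo (10 Sep 1998) before Vance (17 Jun 1997).
Order: Haddad, Johansson, Szabo, Vance. So position 3.

3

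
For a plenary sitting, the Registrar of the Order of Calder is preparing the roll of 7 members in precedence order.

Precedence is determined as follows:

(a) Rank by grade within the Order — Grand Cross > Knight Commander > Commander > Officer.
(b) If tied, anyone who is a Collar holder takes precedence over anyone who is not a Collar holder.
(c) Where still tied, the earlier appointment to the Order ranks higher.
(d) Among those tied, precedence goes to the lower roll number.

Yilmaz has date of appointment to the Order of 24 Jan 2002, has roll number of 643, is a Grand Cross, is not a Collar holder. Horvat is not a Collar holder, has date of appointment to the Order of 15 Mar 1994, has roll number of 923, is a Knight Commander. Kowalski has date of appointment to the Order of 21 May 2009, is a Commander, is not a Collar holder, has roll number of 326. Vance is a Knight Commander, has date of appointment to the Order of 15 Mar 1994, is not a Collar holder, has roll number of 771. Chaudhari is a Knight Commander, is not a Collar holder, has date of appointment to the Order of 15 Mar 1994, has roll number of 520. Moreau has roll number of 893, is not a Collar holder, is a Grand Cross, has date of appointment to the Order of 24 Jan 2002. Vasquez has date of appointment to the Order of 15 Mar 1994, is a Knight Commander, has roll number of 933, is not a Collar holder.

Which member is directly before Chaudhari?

Moreau

By grade within the Order: Yilmaz and Moreau (Grand Cross); then Chaudhari, Vance, Horvat and Vasquez (Knight Commander); then Kowalski (Commander).
Yilmaz and Moreau are each not a Collar holder, so the next rule applies.
Yilmaz and Moreau both have date of appointment to the Order 24 Jan 2002, so the next rule applies.
Among Yilmaz and Moreau, by roll number (lower first): Yilmaz (643) before Moreau (893).
Chaudhari, Vance, Horvat and Vasquez are each not a Collar holder, so the next rule applies.
Chaudhari, Vance, Horvat and Vasquez all have date of appointment to the Order 15 Mar 1994, so the next rule applies.
Among Chaudhari, Vance, Horvat and Vasquez, by roll number (lower first): Chaudhari (520) before Vance (771) before Horvat (923) before Vasquez (933).
Order: Yilmaz, Moreau, Chaudhari, Vance, Horvat, Vasquez, Kowalski.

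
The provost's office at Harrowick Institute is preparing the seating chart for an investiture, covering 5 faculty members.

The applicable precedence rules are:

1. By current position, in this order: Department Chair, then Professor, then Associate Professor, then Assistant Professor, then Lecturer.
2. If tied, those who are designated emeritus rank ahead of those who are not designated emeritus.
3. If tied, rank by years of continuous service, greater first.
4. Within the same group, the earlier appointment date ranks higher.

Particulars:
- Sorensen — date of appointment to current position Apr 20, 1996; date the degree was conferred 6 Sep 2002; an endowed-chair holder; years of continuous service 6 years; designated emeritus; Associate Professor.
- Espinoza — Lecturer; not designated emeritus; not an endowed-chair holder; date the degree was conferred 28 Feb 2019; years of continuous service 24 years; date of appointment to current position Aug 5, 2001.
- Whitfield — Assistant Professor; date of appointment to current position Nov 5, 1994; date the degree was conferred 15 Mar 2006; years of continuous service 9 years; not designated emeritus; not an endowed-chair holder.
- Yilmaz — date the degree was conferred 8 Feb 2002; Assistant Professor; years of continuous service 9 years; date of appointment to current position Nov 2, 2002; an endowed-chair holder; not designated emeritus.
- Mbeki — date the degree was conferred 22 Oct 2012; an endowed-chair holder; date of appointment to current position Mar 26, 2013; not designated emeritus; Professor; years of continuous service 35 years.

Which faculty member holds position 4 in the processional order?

Yilmaz

By current position: Mbeki (Professor); then Sorensen (Associate Professor); then Whitfield and Yilmaz (Assistant Professor); then Espinoza (Lecturer).
Whitfield and Yilmaz are each not designated emeritus, so the next rule applies.
Whitfield and Yilmaz both have years of continuous service 9 years, so the next rule applies.
Among Whitfield and Yilmaz, by date of appointment to current position (earlier first): Whitfield (Nov 5, 1994) before Yilmaz (Nov 2, 2002).
Order: Mbeki, Sorensen, Whitfield, Yilmaz, Espinoza.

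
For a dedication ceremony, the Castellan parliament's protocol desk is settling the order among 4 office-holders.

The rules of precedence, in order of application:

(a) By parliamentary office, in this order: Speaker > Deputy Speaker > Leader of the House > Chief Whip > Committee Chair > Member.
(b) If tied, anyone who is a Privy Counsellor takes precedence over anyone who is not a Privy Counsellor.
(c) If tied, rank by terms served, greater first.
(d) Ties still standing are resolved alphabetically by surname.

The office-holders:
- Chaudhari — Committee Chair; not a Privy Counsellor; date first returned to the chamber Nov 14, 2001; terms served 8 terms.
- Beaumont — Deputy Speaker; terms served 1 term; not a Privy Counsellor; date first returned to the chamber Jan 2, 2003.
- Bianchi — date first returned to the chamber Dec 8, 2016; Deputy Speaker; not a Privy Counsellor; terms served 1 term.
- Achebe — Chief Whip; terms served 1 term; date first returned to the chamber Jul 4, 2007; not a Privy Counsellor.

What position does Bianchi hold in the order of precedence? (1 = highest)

By parliamentary office: Beaumont and Bianchi (Deputy Speaker); then Achebe (Chief Whip); then Chaudhari (Committee Chair).
Beaumont and Bianchi are each not a Privy Counsellor, so the next rule applies.
Beaumont and Bianchi both have terms served 1 term, so the next rule applies.
Among Beaumont and Bianchi, alphabetically by surname: Beaumont before Bianchi.
Order: Beaumont, Bianchi, Achebe, Chaudhari. So position 2.

2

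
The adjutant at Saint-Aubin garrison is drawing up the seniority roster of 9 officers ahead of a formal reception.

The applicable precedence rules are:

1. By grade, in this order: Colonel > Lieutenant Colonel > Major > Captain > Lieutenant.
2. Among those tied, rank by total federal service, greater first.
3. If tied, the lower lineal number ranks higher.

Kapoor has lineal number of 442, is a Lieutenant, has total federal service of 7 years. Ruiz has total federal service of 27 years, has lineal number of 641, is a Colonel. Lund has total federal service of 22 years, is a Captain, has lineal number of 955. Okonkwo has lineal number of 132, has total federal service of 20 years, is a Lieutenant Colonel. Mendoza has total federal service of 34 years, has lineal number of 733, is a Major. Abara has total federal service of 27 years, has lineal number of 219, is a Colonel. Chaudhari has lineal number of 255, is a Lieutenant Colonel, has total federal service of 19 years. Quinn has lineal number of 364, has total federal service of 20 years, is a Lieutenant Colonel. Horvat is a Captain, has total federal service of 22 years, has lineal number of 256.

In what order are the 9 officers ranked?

Abara, Ruiz, Okonkwo, Quinn, Chaudhari, Mendoza, Horvat, Lund, Kapoor

By grade: Abara and Ruiz (Colonel); then Okonkwo, Quinn and Chaudhari (Lieutenant Colonel); then Mendoza (Major); then Horvat and Lund (Captain); then Kapoor (Lieutenant).
Abara and Ruiz both have total federal service 27 years, so the next rule applies.
Among Abara and Ruiz, by lineal number (lower first): Abara (219) before Ruiz (641).
Among Okonkwo, Quinn and Chaudhari, by total federal service (higher first): Okonkwo and Quinn (20 years) before Chaudhari (19 years).
Among Okonkwo and Quinn, by lineal number (lower first): Okonkwo (132) before Quinn (364).
Horvat and Lund both have total federal service 22 years, so the next rule applies.
Among Horvat and Lund, by lineal number (lower first): Horvat (256) before Lund (955).
Full order: Abara, Ruiz, Okonkwo, Quinn, Chaudhari, Mendoza, Horvat, Lund, Kapoor.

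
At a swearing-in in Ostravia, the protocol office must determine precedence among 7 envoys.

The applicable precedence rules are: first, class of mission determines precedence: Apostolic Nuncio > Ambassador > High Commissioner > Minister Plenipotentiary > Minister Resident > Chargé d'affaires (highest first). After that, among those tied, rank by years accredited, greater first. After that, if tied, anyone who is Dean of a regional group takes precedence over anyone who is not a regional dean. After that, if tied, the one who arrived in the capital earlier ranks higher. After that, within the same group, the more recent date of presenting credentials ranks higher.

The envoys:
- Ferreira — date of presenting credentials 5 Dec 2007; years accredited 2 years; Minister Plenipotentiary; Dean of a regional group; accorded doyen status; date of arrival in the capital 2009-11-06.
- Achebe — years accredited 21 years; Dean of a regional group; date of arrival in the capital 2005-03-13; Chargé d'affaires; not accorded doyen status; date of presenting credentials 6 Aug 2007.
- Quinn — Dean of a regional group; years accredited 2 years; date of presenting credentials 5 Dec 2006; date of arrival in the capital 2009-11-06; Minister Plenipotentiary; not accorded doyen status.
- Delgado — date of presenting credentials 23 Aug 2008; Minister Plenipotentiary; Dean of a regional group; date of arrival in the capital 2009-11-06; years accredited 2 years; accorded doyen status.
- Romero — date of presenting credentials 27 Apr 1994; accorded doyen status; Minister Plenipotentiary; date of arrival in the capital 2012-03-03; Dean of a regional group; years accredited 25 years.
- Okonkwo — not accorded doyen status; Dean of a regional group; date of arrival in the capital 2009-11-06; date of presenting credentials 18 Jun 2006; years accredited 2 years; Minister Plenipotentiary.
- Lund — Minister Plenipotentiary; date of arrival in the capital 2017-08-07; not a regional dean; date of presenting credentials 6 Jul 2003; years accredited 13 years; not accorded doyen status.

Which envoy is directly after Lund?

By class of mission: Romero, Lund, Delgado, Ferreira, Quinn and Okonkwo (Minister Plenipotentiary); then Achebe (Chargé d'affaires).
Among Romero, Lund, Delgado, Ferreira, Quinn and Okonkwo, by years accredited (higher first): Romero (25 years) before Lund (13 years) before Delgado, Ferreira, Quinn and Okonkwo (2 years).
Delgado, Ferreira, Quinn and Okonkwo are each Dean of a regional group, so the next rule applies.
Delgado, Ferreira, Quinn and Okonkwo all have date of arrival in the capital 2009-11-06, so the next rule applies.
Among Delgado, Ferreira, Quinn and Okonkwo, by date of presenting credentials (later first): Delgado (23 Aug 2008) before Ferreira (5 Dec 2007) before Quinn (5 Dec 2006) before Okonkwo (18 Jun 2006).
Order: Romero, Lund, Delgado, Ferreira, Quinn, Okonkwo, Achebe.

Delgado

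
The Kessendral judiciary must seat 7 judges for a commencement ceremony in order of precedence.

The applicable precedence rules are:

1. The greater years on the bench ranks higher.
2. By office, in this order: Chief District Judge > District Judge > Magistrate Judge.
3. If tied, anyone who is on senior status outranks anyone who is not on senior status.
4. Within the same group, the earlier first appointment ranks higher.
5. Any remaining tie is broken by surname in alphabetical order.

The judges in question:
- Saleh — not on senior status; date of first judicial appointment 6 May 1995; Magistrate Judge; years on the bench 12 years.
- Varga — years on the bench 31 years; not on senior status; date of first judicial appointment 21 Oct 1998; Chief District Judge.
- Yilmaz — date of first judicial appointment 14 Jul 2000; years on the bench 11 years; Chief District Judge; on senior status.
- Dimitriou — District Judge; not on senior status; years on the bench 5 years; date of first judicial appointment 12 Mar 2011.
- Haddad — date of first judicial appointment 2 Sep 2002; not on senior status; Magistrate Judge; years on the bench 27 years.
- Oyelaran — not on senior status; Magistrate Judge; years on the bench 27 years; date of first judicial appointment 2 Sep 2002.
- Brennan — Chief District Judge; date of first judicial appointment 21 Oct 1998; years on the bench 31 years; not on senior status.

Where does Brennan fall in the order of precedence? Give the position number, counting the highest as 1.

By years on the bench (higher first): Brennan and Varga (both 31 years); then Haddad and Oyelaran (both 27 years); then Saleh (12 years); then Yilmaz (11 years); then Dimitriou (5 years).
Brennan and Varga are each Chief District Judge, so the next rule applies.
Brennan and Varga are each not on senior status, so the next rule applies.
Brennan and Varga both have date of first judicial appointment 21 Oct 1998, so the next rule applies.
Among Brennan and Varga, alphabetically by surname: Brennan before Varga.
Haddad and Oyelaran are each Magistrate Judge, so the next rule applies.
Haddad and Oyelaran are each not on senior status, so the next rule applies.
Haddad and Oyelaran both have date of first judicial appointment 2 Sep 2002, so the next rule applies.
Among Haddad and Oyelaran, alphabetically by surname: Haddad before Oyelaran.
Order: Brennan, Varga, Haddad, Oyelaran, Saleh, Yilmaz, Dimitriou. So position 1.

1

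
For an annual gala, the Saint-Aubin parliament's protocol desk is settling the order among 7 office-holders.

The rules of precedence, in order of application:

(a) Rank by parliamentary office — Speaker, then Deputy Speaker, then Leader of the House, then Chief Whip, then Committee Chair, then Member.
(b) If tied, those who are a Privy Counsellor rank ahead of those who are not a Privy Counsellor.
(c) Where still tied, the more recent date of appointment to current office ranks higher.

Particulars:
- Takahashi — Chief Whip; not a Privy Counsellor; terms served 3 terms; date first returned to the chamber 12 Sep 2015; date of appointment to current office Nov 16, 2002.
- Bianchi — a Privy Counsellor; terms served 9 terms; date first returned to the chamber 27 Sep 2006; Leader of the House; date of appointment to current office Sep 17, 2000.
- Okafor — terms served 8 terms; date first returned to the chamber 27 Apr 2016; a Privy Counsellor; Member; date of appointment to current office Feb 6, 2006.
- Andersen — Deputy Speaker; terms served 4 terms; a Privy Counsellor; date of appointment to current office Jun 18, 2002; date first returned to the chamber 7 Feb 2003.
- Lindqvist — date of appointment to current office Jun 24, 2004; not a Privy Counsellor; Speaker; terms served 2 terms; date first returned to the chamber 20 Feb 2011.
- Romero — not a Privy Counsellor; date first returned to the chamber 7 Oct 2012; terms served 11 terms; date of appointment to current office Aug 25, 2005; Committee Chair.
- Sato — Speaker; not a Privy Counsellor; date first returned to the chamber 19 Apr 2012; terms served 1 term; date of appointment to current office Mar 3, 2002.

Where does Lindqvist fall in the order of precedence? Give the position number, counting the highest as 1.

By parliamentary office: Lindqvist and Sato (Speaker); then Andersen (Deputy Speaker); then Bianchi (Leader of the House); then Takahashi (Chief Whip); then Romero (Committee Chair); then Okafor (Member).
Lindqvist and Sato are each not a Privy Counsellor, so the next rule applies.
Among Lindqvist and Sato, by date of appointment to current office (later first): Lindqvist (Jun 24, 2004) before Sato (Mar 3, 2002).
Order: Lindqvist, Sato, Andersen, Bianchi, Takahashi, Romero, Okafor. So position 1.

1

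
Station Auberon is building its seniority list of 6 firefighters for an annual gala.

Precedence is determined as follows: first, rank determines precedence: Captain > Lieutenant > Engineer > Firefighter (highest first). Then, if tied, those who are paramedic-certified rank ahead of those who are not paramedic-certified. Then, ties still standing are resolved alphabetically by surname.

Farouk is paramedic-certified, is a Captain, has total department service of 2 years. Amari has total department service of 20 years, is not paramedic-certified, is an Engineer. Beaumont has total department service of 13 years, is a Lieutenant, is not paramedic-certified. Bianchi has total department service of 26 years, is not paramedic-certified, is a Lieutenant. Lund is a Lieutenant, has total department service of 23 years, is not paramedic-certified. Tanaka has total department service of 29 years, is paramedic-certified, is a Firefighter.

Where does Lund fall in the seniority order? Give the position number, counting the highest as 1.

By rank: Farouk (Captain); then Beaumont, Bianchi and Lund (Lieutenant); then Amari (Engineer); then Tanaka (Firefighter).
Beaumont, Bianchi and Lund are each not paramedic-certified, so the next rule applies.
Among Beaumont, Bianchi and Lund, alphabetically by surname: Beaumont before Bianchi before Lund.
Order: Farouk, Beaumont, Bianchi, Lund, Amari, Tanaka. So position 4.

4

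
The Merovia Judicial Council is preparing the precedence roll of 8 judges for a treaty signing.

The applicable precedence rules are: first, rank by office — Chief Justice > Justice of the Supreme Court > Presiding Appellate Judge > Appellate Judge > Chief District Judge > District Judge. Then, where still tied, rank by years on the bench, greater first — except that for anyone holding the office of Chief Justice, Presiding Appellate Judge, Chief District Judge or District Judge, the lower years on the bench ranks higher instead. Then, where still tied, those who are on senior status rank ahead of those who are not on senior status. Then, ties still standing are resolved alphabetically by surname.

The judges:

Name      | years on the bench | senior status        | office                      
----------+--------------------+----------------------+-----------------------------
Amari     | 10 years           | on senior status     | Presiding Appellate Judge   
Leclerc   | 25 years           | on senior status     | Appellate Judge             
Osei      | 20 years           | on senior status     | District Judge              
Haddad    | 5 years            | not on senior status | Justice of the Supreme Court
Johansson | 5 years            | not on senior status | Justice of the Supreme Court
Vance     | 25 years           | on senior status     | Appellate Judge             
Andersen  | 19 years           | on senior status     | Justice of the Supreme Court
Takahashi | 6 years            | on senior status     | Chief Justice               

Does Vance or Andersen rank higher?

Andersen

By office: Takahashi (Chief Justice); then Andersen, Haddad and Johansson (Justice of the Supreme Court); then Amari (Presiding Appellate Judge); then Leclerc and Vance (Appellate Judge); then Osei (District Judge).
Among Andersen, Haddad and Johansson, by years on the bench (higher first): Andersen (19 years) before Haddad and Johansson (5 years).
Haddad and Johansson are each not on senior status, so the next rule applies.
Among Haddad and Johansson, alphabetically by surname: Haddad before Johansson.
Leclerc and Vance both have years on the bench 25 years, so the next rule applies.
Leclerc and Vance are each on senior status, so the next rule applies.
Among Leclerc and Vance, alphabetically by surname: Leclerc before Vance.
So Andersen takes precedence.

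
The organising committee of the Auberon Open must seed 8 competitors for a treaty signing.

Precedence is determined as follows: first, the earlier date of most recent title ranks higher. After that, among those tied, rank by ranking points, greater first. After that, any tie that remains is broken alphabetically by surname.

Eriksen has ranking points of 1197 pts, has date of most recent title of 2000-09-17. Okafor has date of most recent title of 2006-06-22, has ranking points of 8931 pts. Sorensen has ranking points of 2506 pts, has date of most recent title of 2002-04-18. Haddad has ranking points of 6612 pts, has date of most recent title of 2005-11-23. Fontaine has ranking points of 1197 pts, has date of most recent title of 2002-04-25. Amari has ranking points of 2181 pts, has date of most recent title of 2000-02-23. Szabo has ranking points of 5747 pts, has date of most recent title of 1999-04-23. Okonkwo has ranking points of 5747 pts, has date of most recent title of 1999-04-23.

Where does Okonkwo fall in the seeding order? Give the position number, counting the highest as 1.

By date of most recent title (earlier first): Okonkwo and Szabo (both 1999-04-23); then Amari (2000-02-23); then Eriksen (2000-09-17); then Sorensen (2002-04-18); then Fontaine (2002-04-25); then Haddad (2005-11-23); then Okafor (2006-06-22).
Okonkwo and Szabo both have ranking points 5747 pts, so the next rule applies.
Among Okonkwo and Szabo, alphabetically by surname: Okonkwo before Szabo.
Order: Okonkwo, Szabo, Amari, Eriksen, Sorensen, Fontaine, Haddad, Okafor. So position 1.

1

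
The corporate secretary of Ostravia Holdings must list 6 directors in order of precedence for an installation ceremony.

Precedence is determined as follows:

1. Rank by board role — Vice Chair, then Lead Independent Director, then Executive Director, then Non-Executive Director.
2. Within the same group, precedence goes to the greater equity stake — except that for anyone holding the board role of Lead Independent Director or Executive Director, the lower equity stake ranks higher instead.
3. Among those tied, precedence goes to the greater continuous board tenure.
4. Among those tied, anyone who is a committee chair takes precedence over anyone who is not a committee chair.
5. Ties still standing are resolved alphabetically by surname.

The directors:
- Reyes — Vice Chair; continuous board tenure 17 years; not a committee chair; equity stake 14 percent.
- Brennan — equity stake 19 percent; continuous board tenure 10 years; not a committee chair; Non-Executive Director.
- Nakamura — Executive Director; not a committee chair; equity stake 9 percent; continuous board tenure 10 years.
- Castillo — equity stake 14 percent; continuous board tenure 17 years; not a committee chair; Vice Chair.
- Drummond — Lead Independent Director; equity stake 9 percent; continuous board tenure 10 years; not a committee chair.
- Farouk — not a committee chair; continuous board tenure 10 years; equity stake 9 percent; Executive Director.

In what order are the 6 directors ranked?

By board role: Castillo and Reyes (Vice Chair); then Drummond (Lead Independent Director); then Farouk and Nakamura (Executive Director); then Brennan (Non-Executive Director).
Castillo and Reyes both have equity stake 14 percent, so the next rule applies.
Castillo and Reyes both have continuous board tenure 17 years, so the next rule applies.
Castillo and Reyes are each not a committee chair, so the next rule applies.
Among Castillo and Reyes, alphabetically by surname: Castillo before Reyes.
Farouk and Nakamura both have equity stake 9 percent, so the next rule applies.
Farouk and Nakamura both have continuous board tenure 10 years, so the next rule applies.
Farouk and Nakamura are each not a committee chair, so the next rule applies.
Among Farouk and Nakamura, alphabetically by surname: Farouk before Nakamura.
Full order: Castillo, Reyes, Drummond, Farouk, Nakamura, Brennan.

Castillo, Reyes, Drummond, Farouk, Nakamura, Brennan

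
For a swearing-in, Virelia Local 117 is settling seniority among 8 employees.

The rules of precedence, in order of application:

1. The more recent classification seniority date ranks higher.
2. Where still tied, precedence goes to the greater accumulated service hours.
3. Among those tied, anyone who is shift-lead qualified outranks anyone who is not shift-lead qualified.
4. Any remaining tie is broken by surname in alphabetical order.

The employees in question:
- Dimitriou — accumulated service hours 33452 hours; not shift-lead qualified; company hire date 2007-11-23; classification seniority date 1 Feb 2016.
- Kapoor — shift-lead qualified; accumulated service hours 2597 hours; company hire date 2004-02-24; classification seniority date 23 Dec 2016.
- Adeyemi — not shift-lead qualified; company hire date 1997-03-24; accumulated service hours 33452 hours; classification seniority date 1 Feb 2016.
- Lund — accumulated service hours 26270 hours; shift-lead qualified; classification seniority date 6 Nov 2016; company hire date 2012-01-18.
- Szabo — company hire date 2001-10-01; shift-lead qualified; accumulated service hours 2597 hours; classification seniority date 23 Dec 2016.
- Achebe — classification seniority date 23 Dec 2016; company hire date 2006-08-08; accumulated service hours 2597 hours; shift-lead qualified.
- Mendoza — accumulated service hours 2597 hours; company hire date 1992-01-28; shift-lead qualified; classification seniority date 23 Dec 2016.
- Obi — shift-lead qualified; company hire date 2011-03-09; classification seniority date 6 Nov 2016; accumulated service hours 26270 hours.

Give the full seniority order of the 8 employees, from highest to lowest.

Achebe, Kapoor, Mendoza, Szabo, Lund, Obi, Adeyemi, Dimitriou

By classification seniority date (later first): Achebe, Kapoor, Mendoza and Szabo (each 23 Dec 2016); then Lund and Obi (both 6 Nov 2016); then Adeyemi and Dimitriou (both 1 Feb 2016).
Achebe, Kapoor, Mendoza and Szabo all have accumulated service hours 2597 hours, so the next rule applies.
Achebe, Kapoor, Mendoza and Szabo are each shift-lead qualified, so the next rule applies.
Among Achebe, Kapoor, Mendoza and Szabo, alphabetically by surname: Achebe before Kapoor before Mendoza before Szabo.
Lund and Obi both have accumulated service hours 26270 hours, so the next rule applies.
Lund and Obi are each shift-lead qualified, so the next rule applies.
Among Lund and Obi, alphabetically by surname: Lund before Obi.
Adeyemi and Dimitriou both have accumulated service hours 33452 hours, so the next rule applies.
Adeyemi and Dimitriou are each not shift-lead qualified, so the next rule applies.
Among Adeyemi and Dimitriou, alphabetically by surname: Adeyemi before Dimitriou.
Full order: Achebe, Kapoor, Mendoza, Szabo, Lund, Obi, Adeyemi, Dimitriou.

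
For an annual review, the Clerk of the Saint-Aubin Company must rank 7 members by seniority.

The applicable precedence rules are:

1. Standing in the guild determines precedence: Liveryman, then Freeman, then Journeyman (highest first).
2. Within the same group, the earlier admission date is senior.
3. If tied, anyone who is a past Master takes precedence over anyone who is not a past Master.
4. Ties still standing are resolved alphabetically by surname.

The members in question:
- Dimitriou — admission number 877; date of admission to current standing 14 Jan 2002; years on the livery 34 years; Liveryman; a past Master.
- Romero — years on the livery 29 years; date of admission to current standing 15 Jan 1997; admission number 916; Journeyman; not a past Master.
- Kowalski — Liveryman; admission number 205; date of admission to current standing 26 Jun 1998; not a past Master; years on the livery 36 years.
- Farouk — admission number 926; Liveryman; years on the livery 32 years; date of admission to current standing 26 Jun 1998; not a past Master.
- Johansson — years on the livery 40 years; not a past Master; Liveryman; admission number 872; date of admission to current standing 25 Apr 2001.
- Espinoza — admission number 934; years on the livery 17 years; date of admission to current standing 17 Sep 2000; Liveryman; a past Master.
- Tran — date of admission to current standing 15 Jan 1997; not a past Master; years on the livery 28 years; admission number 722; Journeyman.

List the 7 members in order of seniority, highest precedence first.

By standing in the guild: Farouk, Kowalski, Espinoza, Johansson and Dimitriou (Liveryman); then Romero and Tran (Journeyman).
Among Farouk, Kowalski, Espinoza, Johansson and Dimitriou, by date of admission to current standing (earlier first): Farouk and Kowalski (26 Jun 1998) before Espinoza (17 Sep 2000) before Johansson (25 Apr 2001) before Dimitriou (14 Jan 2002).
Farouk and Kowalski are each not a past Master, so the next rule applies.
Among Farouk and Kowalski, alphabetically by surname: Farouk before Kowalski.
Romero and Tran both have date of admission to current standing 15 Jan 1997, so the next rule applies.
Romero and Tran are each not a past Master, so the next rule applies.
Among Romero and Tran, alphabetically by surname: Romero before Tran.
Full order: Farouk, Kowalski, Espinoza, Johansson, Dimitriou, Romero, Tran.

Farouk, Kowalski, Espinoza, Johansson, Dimitriou, Romero, Tran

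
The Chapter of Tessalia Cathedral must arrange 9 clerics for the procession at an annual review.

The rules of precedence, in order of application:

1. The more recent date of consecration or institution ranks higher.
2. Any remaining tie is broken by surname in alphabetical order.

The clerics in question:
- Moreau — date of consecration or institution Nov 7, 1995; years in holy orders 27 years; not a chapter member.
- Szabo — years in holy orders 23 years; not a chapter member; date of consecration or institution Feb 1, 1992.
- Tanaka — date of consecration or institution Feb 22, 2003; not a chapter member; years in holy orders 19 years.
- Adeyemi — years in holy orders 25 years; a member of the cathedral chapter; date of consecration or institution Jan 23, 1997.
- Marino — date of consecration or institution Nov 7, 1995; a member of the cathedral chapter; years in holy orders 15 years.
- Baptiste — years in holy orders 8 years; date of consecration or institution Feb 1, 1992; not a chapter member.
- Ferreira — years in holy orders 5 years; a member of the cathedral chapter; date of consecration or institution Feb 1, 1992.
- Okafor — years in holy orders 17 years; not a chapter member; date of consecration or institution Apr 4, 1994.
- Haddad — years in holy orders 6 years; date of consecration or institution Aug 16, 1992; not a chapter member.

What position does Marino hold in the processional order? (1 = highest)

3

By date of consecration or institution (later first): Tanaka (Feb 22, 2003); then Adeyemi (Jan 23, 1997); then Marino and Moreau (both Nov 7, 1995); then Okafor (Apr 4, 1994); then Haddad (Aug 16, 1992); then Baptiste, Ferreira and Szabo (each Feb 1, 1992).
Among Marino and Moreau, alphabetically by surname: Marino before Moreau.
Among Baptiste, Ferreira and Szabo, alphabetically by surname: Baptiste before Ferreira before Szabo.
Order: Tanaka, Adeyemi, Marino, Moreau, Okafor, Haddad, Baptiste, Ferreira, Szabo. So position 3.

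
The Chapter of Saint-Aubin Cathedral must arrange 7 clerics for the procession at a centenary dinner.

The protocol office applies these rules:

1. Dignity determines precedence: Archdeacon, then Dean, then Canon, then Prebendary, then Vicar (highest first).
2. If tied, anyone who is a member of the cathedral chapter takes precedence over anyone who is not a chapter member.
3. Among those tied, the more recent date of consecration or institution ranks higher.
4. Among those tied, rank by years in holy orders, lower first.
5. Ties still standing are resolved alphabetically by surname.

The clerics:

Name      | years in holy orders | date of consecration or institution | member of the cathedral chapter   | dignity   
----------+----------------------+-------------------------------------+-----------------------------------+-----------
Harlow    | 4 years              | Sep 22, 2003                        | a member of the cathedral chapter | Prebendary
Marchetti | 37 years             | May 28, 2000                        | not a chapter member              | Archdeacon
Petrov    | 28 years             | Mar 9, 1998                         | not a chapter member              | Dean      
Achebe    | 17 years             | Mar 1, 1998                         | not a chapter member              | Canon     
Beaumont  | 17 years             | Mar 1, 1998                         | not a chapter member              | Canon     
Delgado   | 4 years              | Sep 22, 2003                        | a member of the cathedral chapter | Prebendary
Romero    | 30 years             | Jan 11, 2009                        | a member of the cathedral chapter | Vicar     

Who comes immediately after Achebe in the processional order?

Beaumont

By dignity: Marchetti (Archdeacon); then Petrov (Dean); then Achebe and Beaumont (Canon); then Delgado and Harlow (Prebendary); then Romero (Vicar).
Achebe and Beaumont are each not a chapter member, so the next rule applies.
Achebe and Beaumont both have date of consecration or institution Mar 1, 1998, so the next rule applies.
Achebe and Beaumont both have years in holy orders 17 years, so the next rule applies.
Among Achebe and Beaumont, alphabetically by surname: Achebe before Beaumont.
Delgado and Harlow are each a member of the cathedral chapter, so the next rule applies.
Delgado and Harlow both have date of consecration or institution Sep 22, 2003, so the next rule applies.
Delgado and Harlow both have years in holy orders 4 years, so the next rule applies.
Among Delgado and Harlow, alphabetically by surname: Delgado before Harlow.
Order: Marchetti, Petrov, Achebe, Beaumont, Delgado, Harlow, Romero.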